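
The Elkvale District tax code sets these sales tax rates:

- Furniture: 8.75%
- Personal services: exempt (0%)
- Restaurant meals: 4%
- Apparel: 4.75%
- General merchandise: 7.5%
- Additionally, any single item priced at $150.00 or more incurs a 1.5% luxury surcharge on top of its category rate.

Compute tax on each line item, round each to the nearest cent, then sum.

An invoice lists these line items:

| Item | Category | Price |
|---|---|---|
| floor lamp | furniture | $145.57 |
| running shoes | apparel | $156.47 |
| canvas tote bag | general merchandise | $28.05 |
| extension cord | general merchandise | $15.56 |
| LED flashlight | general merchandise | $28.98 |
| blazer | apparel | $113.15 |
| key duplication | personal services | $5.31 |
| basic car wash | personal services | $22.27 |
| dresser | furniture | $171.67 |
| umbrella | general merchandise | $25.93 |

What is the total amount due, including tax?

Floor lamp $145.57: furniture → 8.75% → $12.74
Running shoes $156.47: apparel → 4.75% + 1.5% surcharge = 6.25% → $9.78
Canvas tote bag $28.05: general merchandise → 7.5% → $2.10
Extension cord $15.56: general merchandise → 7.5% → $1.17
LED flashlight $28.98: general merchandise → 7.5% → $2.17
Blazer $113.15: apparel → 4.75% → $5.37
Key duplication $5.31: personal services → 0% → $0.00
Basic car wash $22.27: personal services → 0% → $0.00
Dresser $171.67: furniture → 8.75% + 1.5% surcharge = 10.25% → $17.60
Umbrella $25.93: general merchandise → 7.5% → $1.94
Subtotal = $712.96; tax = $52.87; total due = $765.83

$765.83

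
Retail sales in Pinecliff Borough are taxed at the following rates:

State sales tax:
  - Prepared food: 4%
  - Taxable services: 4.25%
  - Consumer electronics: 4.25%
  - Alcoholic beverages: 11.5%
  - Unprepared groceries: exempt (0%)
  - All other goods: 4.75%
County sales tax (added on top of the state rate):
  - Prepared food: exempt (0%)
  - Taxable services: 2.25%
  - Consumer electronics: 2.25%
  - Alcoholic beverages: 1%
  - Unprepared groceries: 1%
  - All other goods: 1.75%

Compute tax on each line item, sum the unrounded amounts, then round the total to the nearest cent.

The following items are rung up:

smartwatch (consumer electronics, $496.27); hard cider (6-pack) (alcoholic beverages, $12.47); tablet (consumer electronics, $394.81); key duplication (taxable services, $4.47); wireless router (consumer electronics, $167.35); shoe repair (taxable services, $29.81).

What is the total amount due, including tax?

$1177.76

Smartwatch $496.27: consumer electronics → 4.25% + 2.25% county = 6.5% → $32.25755
Hard cider (6-pack) $12.47: alcoholic beverages → 11.5% + 1% county = 12.5% → $1.55875
Tablet $394.81: consumer electronics → 4.25% + 2.25% county = 6.5% → $25.66265
Key duplication $4.47: taxable services → 4.25% + 2.25% county = 6.5% → $0.29055
Wireless router $167.35: consumer electronics → 4.25% + 2.25% county = 6.5% → $10.87775
Shoe repair $29.81: taxable services → 4.25% + 2.25% county = 6.5% → $1.93765
Subtotal = $1105.18; unrounded tax = $72.5849 → $72.58; total due = $1177.76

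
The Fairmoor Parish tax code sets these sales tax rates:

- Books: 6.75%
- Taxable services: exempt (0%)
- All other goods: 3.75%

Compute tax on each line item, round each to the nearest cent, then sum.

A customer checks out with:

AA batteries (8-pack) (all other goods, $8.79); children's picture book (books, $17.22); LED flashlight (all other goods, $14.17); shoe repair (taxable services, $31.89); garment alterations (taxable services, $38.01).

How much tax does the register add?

$2.02

AA batteries (8-pack) $8.79: all other goods → 3.75% → $0.33
Children's picture book $17.22: books → 6.75% → $1.16
LED flashlight $14.17: all other goods → 3.75% → $0.53
Shoe repair $31.89: taxable services → 0% → $0.00
Garment alterations $38.01: taxable services → 0% → $0.00
Total tax = $0.33 + $1.16 + $0.53 = $2.02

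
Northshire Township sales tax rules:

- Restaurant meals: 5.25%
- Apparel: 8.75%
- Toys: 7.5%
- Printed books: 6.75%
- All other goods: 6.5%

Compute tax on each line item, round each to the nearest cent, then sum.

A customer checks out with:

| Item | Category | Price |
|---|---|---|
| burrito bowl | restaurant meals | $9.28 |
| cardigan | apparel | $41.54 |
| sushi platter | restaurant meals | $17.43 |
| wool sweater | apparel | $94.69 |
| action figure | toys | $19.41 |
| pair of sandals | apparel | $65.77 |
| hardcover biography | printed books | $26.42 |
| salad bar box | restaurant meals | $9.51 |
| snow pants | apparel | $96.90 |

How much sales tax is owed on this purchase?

Burrito bowl $9.28: restaurant meals → 5.25% → $0.49
Cardigan $41.54: apparel → 8.75% → $3.63
Sushi platter $17.43: restaurant meals → 5.25% → $0.92
Wool sweater $94.69: apparel → 8.75% → $8.29
Action figure $19.41: toys → 7.5% → $1.46
Pair of sandals $65.77: apparel → 8.75% → $5.75
Hardcover biography $26.42: printed books → 6.75% → $1.78
Salad bar box $9.51: restaurant meals → 5.25% → $0.50
Snow pants $96.90: apparel → 8.75% → $8.48
Total tax = $0.49 + $3.63 + $0.92 + $8.29 + $1.46 + $5.75 + $1.78 + $0.50 + $8.48 = $31.30

$31.30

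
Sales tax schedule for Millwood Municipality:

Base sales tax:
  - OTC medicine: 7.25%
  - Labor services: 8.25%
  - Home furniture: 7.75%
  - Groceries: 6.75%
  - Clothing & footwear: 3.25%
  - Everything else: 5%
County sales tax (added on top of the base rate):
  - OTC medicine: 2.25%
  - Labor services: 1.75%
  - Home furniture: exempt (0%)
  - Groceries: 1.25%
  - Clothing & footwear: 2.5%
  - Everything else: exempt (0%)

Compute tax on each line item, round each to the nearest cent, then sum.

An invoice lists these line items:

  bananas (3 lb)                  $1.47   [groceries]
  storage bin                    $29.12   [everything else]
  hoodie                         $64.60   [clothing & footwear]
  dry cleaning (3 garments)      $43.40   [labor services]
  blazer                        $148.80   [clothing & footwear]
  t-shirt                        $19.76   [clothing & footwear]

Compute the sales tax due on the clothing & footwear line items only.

$13.41

Hoodie $64.60: clothing & footwear → 3.25% + 2.5% county = 5.75% → $3.71
Blazer $148.80: clothing & footwear → 3.25% + 2.5% county = 5.75% → $8.56
T-shirt $19.76: clothing & footwear → 3.25% + 2.5% county = 5.75% → $1.14
Tax on clothing & footwear = $3.71 + $8.56 + $1.14 = $13.41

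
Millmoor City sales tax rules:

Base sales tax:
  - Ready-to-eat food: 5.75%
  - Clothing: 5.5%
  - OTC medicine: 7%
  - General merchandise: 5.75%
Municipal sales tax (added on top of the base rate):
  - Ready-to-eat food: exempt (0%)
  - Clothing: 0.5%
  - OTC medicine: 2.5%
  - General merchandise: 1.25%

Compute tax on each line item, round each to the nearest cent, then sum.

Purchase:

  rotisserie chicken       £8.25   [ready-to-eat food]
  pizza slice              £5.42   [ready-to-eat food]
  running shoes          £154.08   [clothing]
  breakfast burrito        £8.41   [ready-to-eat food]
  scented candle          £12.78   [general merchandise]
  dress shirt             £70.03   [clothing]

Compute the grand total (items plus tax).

Rotisserie chicken £8.25: ready-to-eat food → 5.75% + 0% municipal = 5.75% → £0.47
Pizza slice £5.42: ready-to-eat food → 5.75% + 0% municipal = 5.75% → £0.31
Running shoes £154.08: clothing → 5.5% + 0.5% municipal = 6% → £9.24
Breakfast burrito £8.41: ready-to-eat food → 5.75% + 0% municipal = 5.75% → £0.48
Scented candle £12.78: general merchandise → 5.75% + 1.25% municipal = 7% → £0.89
Dress shirt £70.03: clothing → 5.5% + 0.5% municipal = 6% → £4.20
Subtotal = £258.97; tax = £15.59; total due = £274.56

£274.56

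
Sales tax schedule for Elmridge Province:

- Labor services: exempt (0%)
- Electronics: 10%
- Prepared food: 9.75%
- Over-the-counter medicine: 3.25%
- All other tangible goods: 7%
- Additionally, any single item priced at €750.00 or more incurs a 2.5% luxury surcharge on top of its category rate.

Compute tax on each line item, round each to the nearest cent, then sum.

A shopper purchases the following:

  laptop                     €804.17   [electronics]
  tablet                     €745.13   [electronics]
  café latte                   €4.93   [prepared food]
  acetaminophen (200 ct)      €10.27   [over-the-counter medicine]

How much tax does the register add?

€175.84

Laptop €804.17: electronics → 10% + 2.5% surcharge = 12.5% → €100.52
Tablet €745.13: electronics → 10% → €74.51
Café latte €4.93: prepared food → 9.75% → €0.48
Acetaminophen (200 ct) €10.27: over-the-counter medicine → 3.25% → €0.33
Total tax = €100.52 + €74.51 + €0.48 + €0.33 = €175.84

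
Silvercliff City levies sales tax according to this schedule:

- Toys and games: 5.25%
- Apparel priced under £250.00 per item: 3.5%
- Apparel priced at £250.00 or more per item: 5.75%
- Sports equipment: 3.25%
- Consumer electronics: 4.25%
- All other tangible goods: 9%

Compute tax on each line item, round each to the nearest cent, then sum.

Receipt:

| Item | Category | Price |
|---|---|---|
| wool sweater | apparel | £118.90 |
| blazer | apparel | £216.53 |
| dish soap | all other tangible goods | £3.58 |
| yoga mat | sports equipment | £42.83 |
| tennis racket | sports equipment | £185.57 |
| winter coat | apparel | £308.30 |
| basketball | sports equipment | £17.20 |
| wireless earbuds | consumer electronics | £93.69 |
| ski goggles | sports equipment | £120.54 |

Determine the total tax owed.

£45.67

Wool sweater £118.90: apparel, under £250.00 → 3.5% → £4.16
Blazer £216.53: apparel, under £250.00 → 3.5% → £7.58
Dish soap £3.58: all other tangible goods → 9% → £0.32
Yoga mat £42.83: sports equipment → 3.25% → £1.39
Tennis racket £185.57: sports equipment → 3.25% → £6.03
Winter coat £308.30: apparel, £250.00 or more → 5.75% → £17.73
Basketball £17.20: sports equipment → 3.25% → £0.56
Wireless earbuds £93.69: consumer electronics → 4.25% → £3.98
Ski goggles £120.54: sports equipment → 3.25% → £3.92
Total tax = £4.16 + £7.58 + £0.32 + £1.39 + £6.03 + £17.73 + £0.56 + £3.98 + £3.92 = £45.67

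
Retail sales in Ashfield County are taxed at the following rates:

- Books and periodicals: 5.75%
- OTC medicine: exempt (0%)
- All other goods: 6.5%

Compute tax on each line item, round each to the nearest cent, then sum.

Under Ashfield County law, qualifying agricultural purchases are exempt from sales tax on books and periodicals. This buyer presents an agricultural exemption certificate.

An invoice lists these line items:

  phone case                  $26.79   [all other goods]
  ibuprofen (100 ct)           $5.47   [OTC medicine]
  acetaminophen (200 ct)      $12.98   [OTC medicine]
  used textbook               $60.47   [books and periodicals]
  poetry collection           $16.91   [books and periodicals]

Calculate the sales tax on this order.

Phone case $26.79: all other goods → 6.5% → $1.74
Ibuprofen (100 ct) $5.47: OTC medicine → 0% → $0.00
Acetaminophen (200 ct) $12.98: OTC medicine → 0% → $0.00
Used textbook $60.47: books and periodicals, buyer-exempt → 0% → $0.00
Poetry collection $16.91: books and periodicals, buyer-exempt → 0% → $0.00
Total tax = $1.74

$1.74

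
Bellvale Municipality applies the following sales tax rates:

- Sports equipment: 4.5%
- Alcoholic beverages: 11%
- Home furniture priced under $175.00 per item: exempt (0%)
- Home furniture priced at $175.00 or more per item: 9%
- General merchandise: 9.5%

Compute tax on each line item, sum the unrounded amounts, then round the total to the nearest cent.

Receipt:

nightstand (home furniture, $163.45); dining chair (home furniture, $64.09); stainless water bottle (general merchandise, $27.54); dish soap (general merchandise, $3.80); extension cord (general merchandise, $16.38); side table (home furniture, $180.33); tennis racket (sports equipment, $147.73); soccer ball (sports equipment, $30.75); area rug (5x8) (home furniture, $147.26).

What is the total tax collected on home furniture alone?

$16.23

Nightstand $163.45: home furniture, under $175.00 → 0% → $0.00
Dining chair $64.09: home furniture, under $175.00 → 0% → $0.00
Side table $180.33: home furniture, $175.00 or more → 9% → $16.2297
Area rug (5x8) $147.26: home furniture, under $175.00 → 0% → $0.00
Tax on home furniture: unrounded sum = $16.2297 → $16.23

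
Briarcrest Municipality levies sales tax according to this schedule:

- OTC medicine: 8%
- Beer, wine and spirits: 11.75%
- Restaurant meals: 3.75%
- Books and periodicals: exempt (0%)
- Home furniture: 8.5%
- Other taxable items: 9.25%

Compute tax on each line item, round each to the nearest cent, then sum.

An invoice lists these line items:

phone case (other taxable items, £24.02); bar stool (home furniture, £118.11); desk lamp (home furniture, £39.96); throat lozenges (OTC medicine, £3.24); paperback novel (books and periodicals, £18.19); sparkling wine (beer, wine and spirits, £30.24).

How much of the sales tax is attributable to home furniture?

Bar stool £118.11: home furniture → 8.5% → £10.04
Desk lamp £39.96: home furniture → 8.5% → £3.40
Tax on home furniture = £10.04 + £3.40 = £13.44

£13.44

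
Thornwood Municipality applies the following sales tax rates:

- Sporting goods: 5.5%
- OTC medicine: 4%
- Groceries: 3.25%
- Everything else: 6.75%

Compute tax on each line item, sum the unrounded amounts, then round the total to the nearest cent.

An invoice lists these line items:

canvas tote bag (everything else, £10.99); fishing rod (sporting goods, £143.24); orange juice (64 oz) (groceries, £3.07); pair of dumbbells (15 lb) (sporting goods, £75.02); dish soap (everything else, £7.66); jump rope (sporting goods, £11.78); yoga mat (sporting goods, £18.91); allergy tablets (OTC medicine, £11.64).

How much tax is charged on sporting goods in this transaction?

Fishing rod £143.24: sporting goods → 5.5% → £7.8782
Pair of dumbbells (15 lb) £75.02: sporting goods → 5.5% → £4.1261
Jump rope £11.78: sporting goods → 5.5% → £0.6479
Yoga mat £18.91: sporting goods → 5.5% → £1.04005
Tax on sporting goods: unrounded sum = £13.69225 → £13.69

£13.69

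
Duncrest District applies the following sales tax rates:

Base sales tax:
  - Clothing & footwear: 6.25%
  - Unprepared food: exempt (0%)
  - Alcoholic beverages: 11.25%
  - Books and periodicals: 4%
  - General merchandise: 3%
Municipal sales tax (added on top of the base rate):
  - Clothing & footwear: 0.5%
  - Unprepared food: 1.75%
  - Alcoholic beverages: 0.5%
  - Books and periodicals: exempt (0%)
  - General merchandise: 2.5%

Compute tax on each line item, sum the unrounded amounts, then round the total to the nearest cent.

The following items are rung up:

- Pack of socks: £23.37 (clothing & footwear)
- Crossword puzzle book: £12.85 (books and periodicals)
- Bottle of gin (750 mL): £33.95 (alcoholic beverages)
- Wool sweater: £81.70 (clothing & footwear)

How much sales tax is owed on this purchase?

£11.60

Pack of socks £23.37: clothing & footwear → 6.25% + 0.5% municipal = 6.75% → £1.577475
Crossword puzzle book £12.85: books and periodicals → 4% + 0% municipal = 4% → £0.514
Bottle of gin (750 mL) £33.95: alcoholic beverages → 11.25% + 0.5% municipal = 11.75% → £3.989125
Wool sweater £81.70: clothing & footwear → 6.25% + 0.5% municipal = 6.75% → £5.51475
Unrounded tax sum = £11.59535 → £11.60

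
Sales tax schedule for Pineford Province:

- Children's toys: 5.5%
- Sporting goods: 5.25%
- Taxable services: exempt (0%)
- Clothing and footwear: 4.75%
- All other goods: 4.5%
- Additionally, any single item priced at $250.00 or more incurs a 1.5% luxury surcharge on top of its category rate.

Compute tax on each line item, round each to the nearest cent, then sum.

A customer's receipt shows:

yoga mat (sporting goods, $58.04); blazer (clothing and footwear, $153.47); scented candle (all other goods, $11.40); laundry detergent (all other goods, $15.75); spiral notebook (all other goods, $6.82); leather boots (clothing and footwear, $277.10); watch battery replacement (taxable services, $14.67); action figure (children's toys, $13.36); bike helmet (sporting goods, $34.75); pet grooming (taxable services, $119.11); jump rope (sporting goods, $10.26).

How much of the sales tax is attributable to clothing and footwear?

$24.61

Blazer $153.47: clothing and footwear → 4.75% → $7.29
Leather boots $277.10: clothing and footwear → 4.75% + 1.5% surcharge = 6.25% → $17.32
Tax on clothing and footwear = $7.29 + $17.32 = $24.61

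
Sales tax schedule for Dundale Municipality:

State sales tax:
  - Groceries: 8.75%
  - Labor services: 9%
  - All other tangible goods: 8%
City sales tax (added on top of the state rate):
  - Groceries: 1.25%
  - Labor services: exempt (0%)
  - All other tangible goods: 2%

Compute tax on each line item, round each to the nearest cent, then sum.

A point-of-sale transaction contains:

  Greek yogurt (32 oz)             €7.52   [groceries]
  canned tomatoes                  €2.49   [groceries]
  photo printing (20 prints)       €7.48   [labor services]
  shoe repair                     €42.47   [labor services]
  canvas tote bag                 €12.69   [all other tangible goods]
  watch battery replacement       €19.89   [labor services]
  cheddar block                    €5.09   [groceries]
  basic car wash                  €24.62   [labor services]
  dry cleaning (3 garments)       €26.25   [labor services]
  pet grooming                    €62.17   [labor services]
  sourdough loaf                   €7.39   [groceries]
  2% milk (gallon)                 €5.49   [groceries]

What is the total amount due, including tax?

€244.08

Greek yogurt (32 oz) €7.52: groceries → 8.75% + 1.25% city = 10% → €0.75
Canned tomatoes €2.49: groceries → 8.75% + 1.25% city = 10% → €0.25
Photo printing (20 prints) €7.48: labor services → 9% + 0% city = 9% → €0.67
Shoe repair €42.47: labor services → 9% + 0% city = 9% → €3.82
Canvas tote bag €12.69: all other tangible goods → 8% + 2% city = 10% → €1.27
Watch battery replacement €19.89: labor services → 9% + 0% city = 9% → €1.79
Cheddar block €5.09: groceries → 8.75% + 1.25% city = 10% → €0.51
Basic car wash €24.62: labor services → 9% + 0% city = 9% → €2.22
Dry cleaning (3 garments) €26.25: labor services → 9% + 0% city = 9% → €2.36
Pet grooming €62.17: labor services → 9% + 0% city = 9% → €5.60
Sourdough loaf €7.39: groceries → 8.75% + 1.25% city = 10% → €0.74
2% milk (gallon) €5.49: groceries → 8.75% + 1.25% city = 10% → €0.55
Subtotal = €223.55; tax = €20.53; total due = €244.08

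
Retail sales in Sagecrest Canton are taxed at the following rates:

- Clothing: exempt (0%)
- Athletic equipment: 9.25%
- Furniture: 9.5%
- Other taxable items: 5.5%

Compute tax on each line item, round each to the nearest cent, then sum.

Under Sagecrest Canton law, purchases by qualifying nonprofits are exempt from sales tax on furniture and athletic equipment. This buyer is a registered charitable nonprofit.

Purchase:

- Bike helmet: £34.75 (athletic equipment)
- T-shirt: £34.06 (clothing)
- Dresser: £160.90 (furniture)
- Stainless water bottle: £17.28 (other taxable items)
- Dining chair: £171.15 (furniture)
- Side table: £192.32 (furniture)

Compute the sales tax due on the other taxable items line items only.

Stainless water bottle £17.28: other taxable items → 5.5% → £0.95
Tax on other taxable items = £0.95

£0.95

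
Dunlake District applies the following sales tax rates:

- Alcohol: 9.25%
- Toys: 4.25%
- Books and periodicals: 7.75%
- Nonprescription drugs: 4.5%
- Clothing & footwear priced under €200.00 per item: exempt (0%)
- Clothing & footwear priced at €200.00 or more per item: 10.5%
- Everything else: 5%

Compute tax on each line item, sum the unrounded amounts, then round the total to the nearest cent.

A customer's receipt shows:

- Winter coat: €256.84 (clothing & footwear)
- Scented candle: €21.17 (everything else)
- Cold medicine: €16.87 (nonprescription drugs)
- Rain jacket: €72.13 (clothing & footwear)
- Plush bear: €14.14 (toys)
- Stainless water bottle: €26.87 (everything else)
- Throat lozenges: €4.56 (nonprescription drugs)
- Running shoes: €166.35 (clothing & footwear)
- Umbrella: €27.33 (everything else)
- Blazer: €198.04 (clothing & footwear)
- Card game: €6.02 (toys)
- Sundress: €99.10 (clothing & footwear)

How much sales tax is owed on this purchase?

€32.56

Winter coat €256.84: clothing & footwear, €200.00 or more → 10.5% → €26.9682
Scented candle €21.17: everything else → 5% → €1.0585
Cold medicine €16.87: nonprescription drugs → 4.5% → €0.75915
Rain jacket €72.13: clothing & footwear, under €200.00 → 0% → €0.00
Plush bear €14.14: toys → 4.25% → €0.60095
Stainless water bottle €26.87: everything else → 5% → €1.3435
Throat lozenges €4.56: nonprescription drugs → 4.5% → €0.2052
Running shoes €166.35: clothing & footwear, under €200.00 → 0% → €0.00
Umbrella €27.33: everything else → 5% → €1.3665
Blazer €198.04: clothing & footwear, under €200.00 → 0% → €0.00
Card game €6.02: toys → 4.25% → €0.25585
Sundress €99.10: clothing & footwear, under €200.00 → 0% → €0.00
Unrounded tax sum = €32.55785 → €32.56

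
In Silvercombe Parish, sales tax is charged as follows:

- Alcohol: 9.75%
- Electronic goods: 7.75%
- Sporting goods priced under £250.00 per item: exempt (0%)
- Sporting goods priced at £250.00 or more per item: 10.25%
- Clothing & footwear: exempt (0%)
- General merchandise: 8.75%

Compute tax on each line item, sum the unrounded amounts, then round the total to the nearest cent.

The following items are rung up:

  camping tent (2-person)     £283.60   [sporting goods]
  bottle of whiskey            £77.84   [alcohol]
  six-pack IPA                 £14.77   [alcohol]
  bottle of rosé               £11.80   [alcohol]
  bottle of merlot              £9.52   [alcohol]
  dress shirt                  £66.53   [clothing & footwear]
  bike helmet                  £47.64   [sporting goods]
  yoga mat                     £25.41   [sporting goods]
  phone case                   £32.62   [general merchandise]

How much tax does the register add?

£43.03

Camping tent (2-person) £283.60: sporting goods, £250.00 or more → 10.25% → £29.069
Bottle of whiskey £77.84: alcohol → 9.75% → £7.5894
Six-pack IPA £14.77: alcohol → 9.75% → £1.440075
Bottle of rosé £11.80: alcohol → 9.75% → £1.1505
Bottle of merlot £9.52: alcohol → 9.75% → £0.9282
Dress shirt £66.53: clothing & footwear → 0% → £0.00
Bike helmet £47.64: sporting goods, under £250.00 → 0% → £0.00
Yoga mat £25.41: sporting goods, under £250.00 → 0% → £0.00
Phone case £32.62: general merchandise → 8.75% → £2.85425
Unrounded tax sum = £43.031425 → £43.03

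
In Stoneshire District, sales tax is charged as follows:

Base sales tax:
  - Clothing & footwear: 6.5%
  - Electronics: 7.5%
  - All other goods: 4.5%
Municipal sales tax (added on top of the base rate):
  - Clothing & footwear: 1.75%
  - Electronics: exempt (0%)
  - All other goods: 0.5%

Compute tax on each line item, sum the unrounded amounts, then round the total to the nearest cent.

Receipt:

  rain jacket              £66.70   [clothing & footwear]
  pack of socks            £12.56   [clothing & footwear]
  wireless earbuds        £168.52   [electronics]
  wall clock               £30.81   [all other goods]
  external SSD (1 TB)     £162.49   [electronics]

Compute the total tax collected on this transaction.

£32.91

Rain jacket £66.70: clothing & footwear → 6.5% + 1.75% municipal = 8.25% → £5.50275
Pack of socks £12.56: clothing & footwear → 6.5% + 1.75% municipal = 8.25% → £1.0362
Wireless earbuds £168.52: electronics → 7.5% + 0% municipal = 7.5% → £12.639
Wall clock £30.81: all other goods → 4.5% + 0.5% municipal = 5% → £1.5405
External SSD (1 TB) £162.49: electronics → 7.5% + 0% municipal = 7.5% → £12.18675
Unrounded tax sum = £32.9052 → £32.91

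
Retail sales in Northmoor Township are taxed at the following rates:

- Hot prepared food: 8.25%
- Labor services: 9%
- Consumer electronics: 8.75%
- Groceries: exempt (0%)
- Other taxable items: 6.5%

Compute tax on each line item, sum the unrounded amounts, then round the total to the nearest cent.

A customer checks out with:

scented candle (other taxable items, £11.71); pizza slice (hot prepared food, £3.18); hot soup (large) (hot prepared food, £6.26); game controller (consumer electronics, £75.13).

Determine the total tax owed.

Scented candle £11.71: other taxable items → 6.5% → £0.76115
Pizza slice £3.18: hot prepared food → 8.25% → £0.26235
Hot soup (large) £6.26: hot prepared food → 8.25% → £0.51645
Game controller £75.13: consumer electronics → 8.75% → £6.573875
Unrounded tax sum = £8.113825 → £8.11

£8.11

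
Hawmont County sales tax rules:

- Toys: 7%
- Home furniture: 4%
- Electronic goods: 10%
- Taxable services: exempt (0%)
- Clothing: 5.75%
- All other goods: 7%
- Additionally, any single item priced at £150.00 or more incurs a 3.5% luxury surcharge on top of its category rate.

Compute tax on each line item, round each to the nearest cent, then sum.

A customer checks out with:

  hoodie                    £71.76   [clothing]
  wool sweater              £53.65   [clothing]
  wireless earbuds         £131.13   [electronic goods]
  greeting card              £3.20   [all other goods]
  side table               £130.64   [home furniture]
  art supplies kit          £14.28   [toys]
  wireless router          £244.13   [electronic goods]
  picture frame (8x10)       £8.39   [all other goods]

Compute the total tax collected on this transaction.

£60.32

Hoodie £71.76: clothing → 5.75% → £4.13
Wool sweater £53.65: clothing → 5.75% → £3.08
Wireless earbuds £131.13: electronic goods → 10% → £13.11
Greeting card £3.20: all other goods → 7% → £0.22
Side table £130.64: home furniture → 4% → £5.23
Art supplies kit £14.28: toys → 7% → £1.00
Wireless router £244.13: electronic goods → 10% + 3.5% surcharge = 13.5% → £32.96
Picture frame (8x10) £8.39: all other goods → 7% → £0.59
Total tax = £4.13 + £3.08 + £13.11 + £0.22 + £5.23 + £1.00 + £32.96 + £0.59 = £60.32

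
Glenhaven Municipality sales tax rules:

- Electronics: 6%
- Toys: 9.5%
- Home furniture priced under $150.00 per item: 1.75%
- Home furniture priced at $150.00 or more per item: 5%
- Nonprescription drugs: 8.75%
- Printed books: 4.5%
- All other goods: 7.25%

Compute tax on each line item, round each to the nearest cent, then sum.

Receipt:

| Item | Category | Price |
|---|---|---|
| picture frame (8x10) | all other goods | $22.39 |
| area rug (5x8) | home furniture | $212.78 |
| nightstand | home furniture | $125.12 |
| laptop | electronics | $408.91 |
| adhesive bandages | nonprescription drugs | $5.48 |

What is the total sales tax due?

Picture frame (8x10) $22.39: all other goods → 7.25% → $1.62
Area rug (5x8) $212.78: home furniture, $150.00 or more → 5% → $10.64
Nightstand $125.12: home furniture, under $150.00 → 1.75% → $2.19
Laptop $408.91: electronics → 6% → $24.53
Adhesive bandages $5.48: nonprescription drugs → 8.75% → $0.48
Total tax = $1.62 + $10.64 + $2.19 + $24.53 + $0.48 = $39.46

$39.46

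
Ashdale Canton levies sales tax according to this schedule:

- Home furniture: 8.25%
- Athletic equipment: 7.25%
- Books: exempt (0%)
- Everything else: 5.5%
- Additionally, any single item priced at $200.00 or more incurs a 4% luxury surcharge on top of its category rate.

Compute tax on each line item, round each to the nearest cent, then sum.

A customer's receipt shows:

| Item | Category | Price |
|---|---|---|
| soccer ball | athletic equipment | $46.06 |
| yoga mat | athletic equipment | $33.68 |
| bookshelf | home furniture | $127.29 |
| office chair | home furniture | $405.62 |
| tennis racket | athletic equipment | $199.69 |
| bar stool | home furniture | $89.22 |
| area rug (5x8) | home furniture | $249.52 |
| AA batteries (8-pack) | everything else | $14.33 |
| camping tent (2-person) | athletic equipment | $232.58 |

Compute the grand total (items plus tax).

Soccer ball $46.06: athletic equipment → 7.25% → $3.34
Yoga mat $33.68: athletic equipment → 7.25% → $2.44
Bookshelf $127.29: home furniture → 8.25% → $10.50
Office chair $405.62: home furniture → 8.25% + 4% surcharge = 12.25% → $49.69
Tennis racket $199.69: athletic equipment → 7.25% → $14.48
Bar stool $89.22: home furniture → 8.25% → $7.36
Area rug (5x8) $249.52: home furniture → 8.25% + 4% surcharge = 12.25% → $30.57
AA batteries (8-pack) $14.33: everything else → 5.5% → $0.79
Camping tent (2-person) $232.58: athletic equipment → 7.25% + 4% surcharge = 11.25% → $26.17
Subtotal = $1397.99; tax = $145.34; total due = $1543.33

$1543.33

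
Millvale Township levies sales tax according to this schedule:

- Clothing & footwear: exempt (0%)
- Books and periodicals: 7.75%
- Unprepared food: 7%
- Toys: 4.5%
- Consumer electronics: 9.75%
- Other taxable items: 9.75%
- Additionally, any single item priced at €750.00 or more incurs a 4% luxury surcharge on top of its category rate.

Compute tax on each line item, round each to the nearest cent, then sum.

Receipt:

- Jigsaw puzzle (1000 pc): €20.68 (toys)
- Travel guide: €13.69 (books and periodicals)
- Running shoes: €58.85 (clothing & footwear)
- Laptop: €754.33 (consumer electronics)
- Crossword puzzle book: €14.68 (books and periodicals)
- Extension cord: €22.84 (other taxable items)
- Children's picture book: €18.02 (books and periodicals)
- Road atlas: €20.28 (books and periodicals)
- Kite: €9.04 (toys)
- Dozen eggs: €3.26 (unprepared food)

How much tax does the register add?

Jigsaw puzzle (1000 pc) €20.68: toys → 4.5% → €0.93
Travel guide €13.69: books and periodicals → 7.75% → €1.06
Running shoes €58.85: clothing & footwear → 0% → €0.00
Laptop €754.33: consumer electronics → 9.75% + 4% surcharge = 13.75% → €103.72
Crossword puzzle book €14.68: books and periodicals → 7.75% → €1.14
Extension cord €22.84: other taxable items → 9.75% → €2.23
Children's picture book €18.02: books and periodicals → 7.75% → €1.40
Road atlas €20.28: books and periodicals → 7.75% → €1.57
Kite €9.04: toys → 4.5% → €0.41
Dozen eggs €3.26: unprepared food → 7% → €0.23
Total tax = €0.93 + €1.06 + €103.72 + €1.14 + €2.23 + €1.40 + €1.57 + €0.41 + €0.23 = €112.69

€112.69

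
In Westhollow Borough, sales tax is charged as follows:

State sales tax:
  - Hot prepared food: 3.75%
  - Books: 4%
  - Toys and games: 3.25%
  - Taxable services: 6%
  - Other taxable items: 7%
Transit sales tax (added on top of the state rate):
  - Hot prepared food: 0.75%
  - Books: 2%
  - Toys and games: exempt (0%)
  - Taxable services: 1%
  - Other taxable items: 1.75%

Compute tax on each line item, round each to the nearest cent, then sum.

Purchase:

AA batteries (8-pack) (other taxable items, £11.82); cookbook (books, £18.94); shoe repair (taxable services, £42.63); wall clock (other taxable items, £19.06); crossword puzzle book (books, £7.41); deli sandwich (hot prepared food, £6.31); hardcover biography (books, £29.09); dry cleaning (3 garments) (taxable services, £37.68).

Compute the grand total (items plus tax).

AA batteries (8-pack) £11.82: other taxable items → 7% + 1.75% transit = 8.75% → £1.03
Cookbook £18.94: books → 4% + 2% transit = 6% → £1.14
Shoe repair £42.63: taxable services → 6% + 1% transit = 7% → £2.98
Wall clock £19.06: other taxable items → 7% + 1.75% transit = 8.75% → £1.67
Crossword puzzle book £7.41: books → 4% + 2% transit = 6% → £0.44
Deli sandwich £6.31: hot prepared food → 3.75% + 0.75% transit = 4.5% → £0.28
Hardcover biography £29.09: books → 4% + 2% transit = 6% → £1.75
Dry cleaning (3 garments) £37.68: taxable services → 6% + 1% transit = 7% → £2.64
Subtotal = £172.94; tax = £11.93; total due = £184.87

£184.87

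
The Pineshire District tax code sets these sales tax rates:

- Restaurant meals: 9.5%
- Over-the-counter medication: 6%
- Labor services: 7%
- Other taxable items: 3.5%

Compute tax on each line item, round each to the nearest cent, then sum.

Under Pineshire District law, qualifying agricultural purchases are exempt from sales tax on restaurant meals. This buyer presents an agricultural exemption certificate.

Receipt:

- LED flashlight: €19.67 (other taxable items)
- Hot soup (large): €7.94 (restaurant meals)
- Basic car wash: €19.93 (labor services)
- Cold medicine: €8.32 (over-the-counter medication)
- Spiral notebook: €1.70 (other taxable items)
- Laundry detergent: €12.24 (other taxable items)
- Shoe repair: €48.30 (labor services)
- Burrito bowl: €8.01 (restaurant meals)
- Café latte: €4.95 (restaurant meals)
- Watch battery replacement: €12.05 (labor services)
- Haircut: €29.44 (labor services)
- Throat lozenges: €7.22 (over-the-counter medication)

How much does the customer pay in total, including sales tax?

LED flashlight €19.67: other taxable items → 3.5% → €0.69
Hot soup (large) €7.94: restaurant meals, buyer-exempt → 0% → €0.00
Basic car wash €19.93: labor services → 7% → €1.40
Cold medicine €8.32: over-the-counter medication → 6% → €0.50
Spiral notebook €1.70: other taxable items → 3.5% → €0.06
Laundry detergent €12.24: other taxable items → 3.5% → €0.43
Shoe repair €48.30: labor services → 7% → €3.38
Burrito bowl €8.01: restaurant meals, buyer-exempt → 0% → €0.00
Café latte €4.95: restaurant meals, buyer-exempt → 0% → €0.00
Watch battery replacement €12.05: labor services → 7% → €0.84
Haircut €29.44: labor services → 7% → €2.06
Throat lozenges €7.22: over-the-counter medication → 6% → €0.43
Subtotal = €179.77; tax = €9.79; total due = €189.56

€189.56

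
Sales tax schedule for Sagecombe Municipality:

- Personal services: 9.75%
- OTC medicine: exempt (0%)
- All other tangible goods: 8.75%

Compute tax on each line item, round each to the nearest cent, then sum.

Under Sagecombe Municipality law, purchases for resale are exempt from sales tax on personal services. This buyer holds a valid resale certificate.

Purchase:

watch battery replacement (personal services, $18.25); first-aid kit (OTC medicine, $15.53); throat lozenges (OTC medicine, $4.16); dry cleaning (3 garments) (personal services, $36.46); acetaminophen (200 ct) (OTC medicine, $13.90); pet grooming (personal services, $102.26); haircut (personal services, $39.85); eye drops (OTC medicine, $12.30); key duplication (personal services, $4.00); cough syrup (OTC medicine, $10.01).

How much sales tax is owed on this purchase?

$0.00

Watch battery replacement $18.25: personal services, buyer-exempt → 0% → $0.00
First-aid kit $15.53: OTC medicine → 0% → $0.00
Throat lozenges $4.16: OTC medicine → 0% → $0.00
Dry cleaning (3 garments) $36.46: personal services, buyer-exempt → 0% → $0.00
Acetaminophen (200 ct) $13.90: OTC medicine → 0% → $0.00
Pet grooming $102.26: personal services, buyer-exempt → 0% → $0.00
Haircut $39.85: personal services, buyer-exempt → 0% → $0.00
Eye drops $12.30: OTC medicine → 0% → $0.00
Key duplication $4.00: personal services, buyer-exempt → 0% → $0.00
Cough syrup $10.01: OTC medicine → 0% → $0.00
Total tax = $0.00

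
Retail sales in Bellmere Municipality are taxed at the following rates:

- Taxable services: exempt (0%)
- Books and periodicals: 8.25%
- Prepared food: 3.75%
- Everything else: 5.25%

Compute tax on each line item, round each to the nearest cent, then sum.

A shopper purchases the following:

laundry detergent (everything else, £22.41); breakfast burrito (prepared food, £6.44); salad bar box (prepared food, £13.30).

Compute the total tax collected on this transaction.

Laundry detergent £22.41: everything else → 5.25% → £1.18
Breakfast burrito £6.44: prepared food → 3.75% → £0.24
Salad bar box £13.30: prepared food → 3.75% → £0.50
Total tax = £1.18 + £0.24 + £0.50 = £1.92

£1.92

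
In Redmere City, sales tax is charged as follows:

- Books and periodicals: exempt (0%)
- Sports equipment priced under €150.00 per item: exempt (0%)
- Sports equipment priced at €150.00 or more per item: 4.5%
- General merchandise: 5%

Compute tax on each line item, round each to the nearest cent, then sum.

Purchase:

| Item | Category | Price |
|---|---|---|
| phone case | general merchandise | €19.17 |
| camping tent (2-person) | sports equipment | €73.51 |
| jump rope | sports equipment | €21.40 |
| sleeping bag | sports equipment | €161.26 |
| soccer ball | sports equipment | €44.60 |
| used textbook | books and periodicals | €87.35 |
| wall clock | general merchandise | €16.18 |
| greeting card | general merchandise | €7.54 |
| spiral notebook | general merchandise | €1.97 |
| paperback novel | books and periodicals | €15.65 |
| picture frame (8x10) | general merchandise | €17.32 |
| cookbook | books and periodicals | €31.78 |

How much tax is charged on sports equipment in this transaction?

Camping tent (2-person) €73.51: sports equipment, under €150.00 → 0% → €0.00
Jump rope €21.40: sports equipment, under €150.00 → 0% → €0.00
Sleeping bag €161.26: sports equipment, €150.00 or more → 4.5% → €7.26
Soccer ball €44.60: sports equipment, under €150.00 → 0% → €0.00
Tax on sports equipment = €0.00 + €0.00 + €7.26 + €0.00 = €7.26

€7.26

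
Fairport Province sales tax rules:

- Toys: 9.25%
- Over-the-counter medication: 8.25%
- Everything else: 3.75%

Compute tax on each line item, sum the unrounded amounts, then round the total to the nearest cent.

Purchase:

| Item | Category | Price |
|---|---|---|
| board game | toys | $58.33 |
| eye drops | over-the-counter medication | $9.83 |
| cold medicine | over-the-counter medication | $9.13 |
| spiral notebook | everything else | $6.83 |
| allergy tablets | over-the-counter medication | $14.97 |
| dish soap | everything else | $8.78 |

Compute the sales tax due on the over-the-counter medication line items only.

$2.80

Eye drops $9.83: over-the-counter medication → 8.25% → $0.810975
Cold medicine $9.13: over-the-counter medication → 8.25% → $0.753225
Allergy tablets $14.97: over-the-counter medication → 8.25% → $1.235025
Tax on over-the-counter medication: unrounded sum = $2.799225 → $2.80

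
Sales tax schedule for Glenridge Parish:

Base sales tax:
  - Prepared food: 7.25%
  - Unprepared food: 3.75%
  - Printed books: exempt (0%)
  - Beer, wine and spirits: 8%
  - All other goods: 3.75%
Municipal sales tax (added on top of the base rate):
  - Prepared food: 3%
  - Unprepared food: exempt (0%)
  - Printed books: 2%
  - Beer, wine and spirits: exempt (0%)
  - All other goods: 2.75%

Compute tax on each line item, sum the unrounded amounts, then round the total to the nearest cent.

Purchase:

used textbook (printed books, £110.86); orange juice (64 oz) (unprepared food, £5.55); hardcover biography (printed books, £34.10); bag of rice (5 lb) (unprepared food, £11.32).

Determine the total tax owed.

£3.53

Used textbook £110.86: printed books → 0% + 2% municipal = 2% → £2.2172
Orange juice (64 oz) £5.55: unprepared food → 3.75% + 0% municipal = 3.75% → £0.208125
Hardcover biography £34.10: printed books → 0% + 2% municipal = 2% → £0.682
Bag of rice (5 lb) £11.32: unprepared food → 3.75% + 0% municipal = 3.75% → £0.4245
Unrounded tax sum = £3.531825 → £3.53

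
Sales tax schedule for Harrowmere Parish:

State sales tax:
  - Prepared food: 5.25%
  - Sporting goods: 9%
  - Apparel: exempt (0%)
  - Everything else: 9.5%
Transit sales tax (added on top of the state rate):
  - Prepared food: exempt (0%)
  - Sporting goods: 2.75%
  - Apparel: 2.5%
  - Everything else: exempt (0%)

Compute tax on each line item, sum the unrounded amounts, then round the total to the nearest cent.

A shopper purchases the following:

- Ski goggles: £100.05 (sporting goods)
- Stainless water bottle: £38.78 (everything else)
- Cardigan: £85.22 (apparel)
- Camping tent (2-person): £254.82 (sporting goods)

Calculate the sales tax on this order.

£47.51

Ski goggles £100.05: sporting goods → 9% + 2.75% transit = 11.75% → £11.755875
Stainless water bottle £38.78: everything else → 9.5% + 0% transit = 9.5% → £3.6841
Cardigan £85.22: apparel → 0% + 2.5% transit = 2.5% → £2.1305
Camping tent (2-person) £254.82: sporting goods → 9% + 2.75% transit = 11.75% → £29.94135
Unrounded tax sum = £47.511825 → £47.51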